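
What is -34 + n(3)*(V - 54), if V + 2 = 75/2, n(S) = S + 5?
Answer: -182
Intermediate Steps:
n(S) = 5 + S
V = 71/2 (V = -2 + 75/2 = 71/2 ≈ 35.500)
-34 + n(3)*(V - 54) = -34 + (5 + 3)*(71/2 - 54) = -34 + 8*(-37/2) = -34 - 148 = -182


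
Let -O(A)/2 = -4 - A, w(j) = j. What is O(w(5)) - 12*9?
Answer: -90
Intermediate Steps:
O(A) = 8 + 2*A (O(A) = -2*(-4 - A) = 8 + 2*A)
O(w(5)) - 12*9 = (8 + 2*5) - 12*9 = (8 + 10) - 108 = 18 - 108 = -90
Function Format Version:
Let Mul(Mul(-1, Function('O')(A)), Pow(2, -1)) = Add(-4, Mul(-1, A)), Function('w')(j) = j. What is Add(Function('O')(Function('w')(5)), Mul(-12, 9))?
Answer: -90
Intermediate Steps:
Function('O')(A) = Add(8, Mul(2, A)) (Function('O')(A) = Mul(-2, Add(-4, Mul(-1, A))) = Add(8, Mul(2, A)))
Add(Function('O')(Function('w')(5)), Mul(-12, 9)) = Add(Add(8, Mul(2, 5)), Mul(-12, 9)) = Add(Add(8, 10), -108) = Add(18, -108) = -90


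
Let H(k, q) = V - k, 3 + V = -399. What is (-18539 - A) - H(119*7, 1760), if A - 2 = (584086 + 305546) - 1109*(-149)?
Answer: -1072179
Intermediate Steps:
V = -402 (V = -3 - 399 = -402)
A = 1054875 (A = 2 + ((584086 + 305546) - 1109*(-149)) = 2 + (889632 + 165241) = 2 + 1054873 = 1054875)
H(k, q) = -402 - k
(-18539 - A) - H(119*7, 1760) = (-18539 - 1*1054875) - (-402 - 119*7) = (-18539 - 1054875) - (-402 - 1*833) = -1073414 - (-402 - 833) = -1073414 - 1*(-1235) = -1073414 + 1235 = -1072179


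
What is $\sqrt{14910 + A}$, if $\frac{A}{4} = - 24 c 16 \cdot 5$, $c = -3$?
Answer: $5 \sqrt{1518} \approx 194.81$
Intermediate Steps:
$A = 23040$ ($A = 4 \left(-24\right) \left(-3\right) 16 \cdot 5 = 4 \cdot 72 \cdot 80 = 4 \cdot 5760 = 23040$)
$\sqrt{14910 + A} = \sqrt{14910 + 23040} = \sqrt{37950} = 5 \sqrt{1518}$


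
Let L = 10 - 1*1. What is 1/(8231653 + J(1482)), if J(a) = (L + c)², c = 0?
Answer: 1/8231734 ≈ 1.2148e-7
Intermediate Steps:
L = 9 (L = 10 - 1 = 9)
J(a) = 81 (J(a) = (9 + 0)² = 9² = 81)
1/(8231653 + J(1482)) = 1/(8231653 + 81) = 1/8231734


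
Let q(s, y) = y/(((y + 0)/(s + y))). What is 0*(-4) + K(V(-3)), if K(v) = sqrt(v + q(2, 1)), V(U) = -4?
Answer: I ≈ 1.0*I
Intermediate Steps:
q(s, y) = s + y (q(s, y) = y/((y/(s + y))) = y*((s + y)/y) = s + y)
K(v) = sqrt(3 + v) (K(v) = sqrt(v + (2 + 1)) = sqrt(v + 3) = sqrt(3 + v))
0*(-4) + K(V(-3)) = 0*(-4) + sqrt(3 - 4) = 0 + sqrt(-1) = 0 + I = I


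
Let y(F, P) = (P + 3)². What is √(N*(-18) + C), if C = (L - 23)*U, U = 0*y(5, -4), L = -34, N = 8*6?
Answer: 12*I*√6 ≈ 29.394*I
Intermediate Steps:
y(F, P) = (3 + P)²
N = 48
U = 0 (U = 0*(3 - 4)² = 0*(-1)² = 0*1 = 0)
C = 0 (C = (-34 - 23)*0 = -57*0 = 0)
√(N*(-18) + C) = √(48*(-18) + 0) = √(-864 + 0) = √(-864) = 12*I*√6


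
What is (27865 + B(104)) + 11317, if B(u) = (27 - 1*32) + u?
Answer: 39281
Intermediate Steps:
B(u) = -5 + u (B(u) = (27 - 32) + u = -5 + u)
(27865 + B(104)) + 11317 = (27865 + (-5 + 104)) + 11317 = (27865 + 99) + 11317 = 27964 + 11317 = 39281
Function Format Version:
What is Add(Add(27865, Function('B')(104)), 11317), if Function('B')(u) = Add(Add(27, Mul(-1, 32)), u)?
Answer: 39281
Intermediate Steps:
Function('B')(u) = Add(-5, u) (Function('B')(u) = Add(Add(27, -32), u) = Add(-5, u))
Add(Add(27865, Function('B')(104)), 11317) = Add(Add(27865, Add(-5, 104)), 11317) = Add(Add(27865, 99), 11317) = Add(27964, 11317) = 39281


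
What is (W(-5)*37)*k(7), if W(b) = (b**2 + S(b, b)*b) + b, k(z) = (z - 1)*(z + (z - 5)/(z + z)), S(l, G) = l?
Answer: 499500/7 ≈ 71357.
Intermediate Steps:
k(z) = (-1 + z)*(z + (-5 + z)/(2*z)) (k(z) = (-1 + z)*(z + (-5 + z)/((2*z))) = (-1 + z)*(z + (-5 + z)*(1/(2*z))) = (-1 + z)*(z + (-5 + z)/(2*z)))
W(b) = b + 2*b**2 (W(b) = (b**2 + b*b) + b = (b**2 + b**2) + b = 2*b**2 + b = b + 2*b**2)
(W(-5)*37)*k(7) = (-5*(1 + 2*(-5))*37)*(-3 + 7**2 - 1/2*7 + (5/2)/7) = (-5*(1 - 10)*37)*(-3 + 49 - 7/2 + (5/2)*(1/7)) = (-5*(-9)*37)*(-3 + 49 - 7/2 + 5/14) = (45*37)*(300/7) = 1665*(300/7) = 499500/7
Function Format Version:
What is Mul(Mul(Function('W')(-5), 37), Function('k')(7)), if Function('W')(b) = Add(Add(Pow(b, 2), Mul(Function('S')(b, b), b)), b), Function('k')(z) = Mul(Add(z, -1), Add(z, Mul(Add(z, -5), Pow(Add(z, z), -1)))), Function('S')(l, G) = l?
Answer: Rational(499500, 7) ≈ 71357.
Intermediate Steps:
Function('k')(z) = Mul(Add(-1, z), Add(z, Mul(Rational(1, 2), Pow(z, -1), Add(-5, z)))) (Function('k')(z) = Mul(Add(-1, z), Add(z, Mul(Add(-5, z), Pow(Mul(2, z), -1)))) = Mul(Add(-1, z), Add(z, Mul(Add(-5, z), Mul(Rational(1, 2), Pow(z, -1))))) = Mul(Add(-1, z), Add(z, Mul(Rational(1, 2), Pow(z, -1), Add(-5, z)))))
Function('W')(b) = Add(b, Mul(2, Pow(b, 2))) (Function('W')(b) = Add(Add(Pow(b, 2), Mul(b, b)), b) = Add(Add(Pow(b, 2), Pow(b, 2)), b) = Add(Mul(2, Pow(b, 2)), b) = Add(b, Mul(2, Pow(b, 2))))
Mul(Mul(Function('W')(-5), 37), Function('k')(7)) = Mul(Mul(Mul(-5, Add(1, Mul(2, -5))), 37), Add(-3, Pow(7, 2), Mul(Rational(-1, 2), 7), Mul(Rational(5, 2), Pow(7, -1)))) = Mul(Mul(Mul(-5, Add(1, -10)), 37), Add(-3, 49, Rational(-7, 2), Mul(Rational(5, 2), Rational(1, 7)))) = Mul(Mul(Mul(-5, -9), 37), Add(-3, 49, Rational(-7, 2), Rational(5, 14))) = Mul(Mul(45, 37), Rational(300, 7)) = Mul(1665, Rational(300, 7)) = Rational(499500, 7)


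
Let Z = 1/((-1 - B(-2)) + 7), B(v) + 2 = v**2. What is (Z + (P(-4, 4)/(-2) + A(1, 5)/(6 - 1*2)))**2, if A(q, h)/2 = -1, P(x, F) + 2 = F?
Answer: 25/16 ≈ 1.5625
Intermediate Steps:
P(x, F) = -2 + F
B(v) = -2 + v**2
Z = 1/4 (Z = 1/((-1 - (-2 + (-2)**2)) + 7) = 1/((-1 - (-2 + 4)) + 7) = 1/((-1 - 1*2) + 7) = 1/((-1 - 2) + 7) = 1/(-3 + 7) = 1/4 ≈ 0.25000)
A(q, h) = -2 (A(q, h) = 2*(-1) = -2)
(Z + (P(-4, 4)/(-2) + A(1, 5)/(6 - 1*2)))**2 = (1/4 + ((-2 + 4)/(-2) - 2/(6 - 1*2)))**2 = (1/4 + (2*(-1/2) - 2/(6 - 2)))**2 = (1/4 + (-1 - 2/4))**2 = (1/4 + (-1 - 2*1/4))**2 = (1/4 + (-1 - 1/2))**2 = (1/4 - 3/2)**2 = (-5/4)**2 = 25/16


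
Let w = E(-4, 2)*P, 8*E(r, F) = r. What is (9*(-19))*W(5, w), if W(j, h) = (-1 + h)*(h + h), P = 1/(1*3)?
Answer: -133/2 ≈ -66.500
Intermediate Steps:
E(r, F) = r/8
P = ⅓ (P = 1/3 = ⅓ ≈ 0.33333)
w = -⅙ (w = ((⅛)*(-4))*(⅓) = -½*⅓ = -⅙ ≈ -0.16667)
W(j, h) = 2*h*(-1 + h) (W(j, h) = (-1 + h)*(2*h) = 2*h*(-1 + h))
(9*(-19))*W(5, w) = (9*(-19))*(2*(-⅙)*(-1 - ⅙)) = -342*(-1)*(-7)/(6*6) = -171*7/18 = -133/2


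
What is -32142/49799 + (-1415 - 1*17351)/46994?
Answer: -1222504591/1170127103 ≈ -1.0448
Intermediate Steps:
-32142/49799 + (-1415 - 1*17351)/46994 = -32142*1/49799 + (-1415 - 17351)*(1/46994) = -32142/49799 - 18766*1/46994 = -32142/49799 - 9383/23497 = -1222504591/1170127103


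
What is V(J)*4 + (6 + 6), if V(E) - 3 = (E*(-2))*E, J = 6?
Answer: -264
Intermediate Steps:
V(E) = 3 - 2*E**2 (V(E) = 3 + (E*(-2))*E = 3 + (-2*E)*E = 3 - 2*E**2)
V(J)*4 + (6 + 6) = (3 - 2*6**2)*4 + (6 + 6) = (3 - 2*36)*4 + 12 = (3 - 72)*4 + 12 = -69*4 + 12 = -276 + 12 = -264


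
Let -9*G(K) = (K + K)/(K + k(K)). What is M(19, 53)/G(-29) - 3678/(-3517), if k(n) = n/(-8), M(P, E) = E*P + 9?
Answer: -28132161/7034 ≈ -3999.5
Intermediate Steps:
M(P, E) = 9 + E*P
k(n) = -n/8 (k(n) = n*(-⅛) = -n/8)
G(K) = -16/63 (G(K) = -(K + K)/(9*(K - K/8)) = -2*K/(9*(7*K/8)) = -2*K*8/(7*K)/9 = -⅑*16/7 = -16/63)
M(19, 53)/G(-29) - 3678/(-3517) = (9 + 53*19)/(-16/63) - 3678/(-3517) = (9 + 1007)*(-63/16) - 3678*(-1/3517) = 1016*(-63/16) + 3678/3517 = -8001/2 + 3678/3517 = -28132161/7034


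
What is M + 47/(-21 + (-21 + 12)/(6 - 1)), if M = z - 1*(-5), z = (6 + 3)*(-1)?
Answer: -691/114 ≈ -6.0614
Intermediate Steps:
z = -9 (z = 9*(-1) = -9)
M = -4 (M = -9 - 1*(-5) = -9 + 5 = -4)
M + 47/(-21 + (-21 + 12)/(6 - 1)) = -4 + 47/(-21 + (-21 + 12)/(6 - 1)) = -4 + 47/(-21 - 9/5) = -4 + 47/(-114/5) = -4 - 5/114*47 = -4 - 235/114 = -691/114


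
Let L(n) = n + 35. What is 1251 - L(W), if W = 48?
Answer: 1168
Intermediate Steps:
L(n) = 35 + n
1251 - L(W) = 1251 - (35 + 48) = 1251 - 1*83 = 1251 - 83 = 1168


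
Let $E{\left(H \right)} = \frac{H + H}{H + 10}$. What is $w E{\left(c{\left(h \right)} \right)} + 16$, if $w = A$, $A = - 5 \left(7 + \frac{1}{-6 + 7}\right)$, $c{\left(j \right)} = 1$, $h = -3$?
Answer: $\frac{96}{11} \approx 8.7273$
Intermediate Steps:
$E{\left(H \right)} = \frac{2 H}{10 + H}$
$A = -40$ ($A = - 5 \left(7 + 1^{-1}\right) = - 5 \left(7 + 1\right) = \left(-5\right) 8 = -40$)
$w = -40$
$w E{\left(c{\left(h \right)} \right)} + 16 = - 40 \cdot 2 \cdot 1 \frac{1}{10 + 1} + 16 = - 40 \cdot 2 \cdot 1 \cdot \frac{1}{11} + 16 = \left(-40\right) \frac{2}{11} + 16 = - \frac{80}{11} + 16 = \frac{96}{11}$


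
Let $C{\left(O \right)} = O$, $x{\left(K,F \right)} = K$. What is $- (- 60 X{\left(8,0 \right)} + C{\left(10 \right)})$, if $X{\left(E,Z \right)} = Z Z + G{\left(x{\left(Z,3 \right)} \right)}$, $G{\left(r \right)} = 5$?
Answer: $290$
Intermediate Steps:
$X{\left(E,Z \right)} = 5 + Z^{2}$ ($X{\left(E,Z \right)} = Z Z + 5 = Z^{2} + 5 = 5 + Z^{2}$)
$- (- 60 X{\left(8,0 \right)} + C{\left(10 \right)}) = - (- 60 \left(5 + 0^{2}\right) + 10) = - (- 60 \left(5 + 0\right) + 10) = - (\left(-60\right) 5 + 10) = - (-300 + 10) = \left(-1\right) \left(-290\right) = 290$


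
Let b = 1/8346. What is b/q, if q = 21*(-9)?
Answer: -1/1577394 ≈ -6.3396e-7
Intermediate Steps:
b = 1/8346 ≈ 0.00011982
q = -189
b/q = (1/8346)/(-189) = (1/8346)*(-1/189) = -1/1577394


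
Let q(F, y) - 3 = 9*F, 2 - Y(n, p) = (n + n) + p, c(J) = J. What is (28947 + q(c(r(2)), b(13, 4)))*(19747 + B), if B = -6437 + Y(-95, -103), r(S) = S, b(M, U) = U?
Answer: 394109640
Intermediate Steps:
Y(n, p) = 2 - p - 2*n (Y(n, p) = 2 - ((n + n) + p) = 2 - (2*n + p) = 2 - (p + 2*n) = 2 + (-p - 2*n) = 2 - p - 2*n)
B = -6142 (B = -6437 + (2 - 1*(-103) - 2*(-95)) = -6437 + (2 + 103 + 190) = -6437 + 295 = -6142)
q(F, y) = 3 + 9*F
(28947 + q(c(r(2)), b(13, 4)))*(19747 + B) = (28947 + (3 + 9*2))*(19747 - 6142) = (28947 + (3 + 18))*13605 = (28947 + 21)*13605 = 28968*13605 = 394109640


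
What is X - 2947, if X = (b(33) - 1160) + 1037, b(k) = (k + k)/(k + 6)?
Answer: -39888/13 ≈ -3068.3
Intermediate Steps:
b(k) = 2*k/(6 + k) (b(k) = (2*k)/(6 + k) = 2*k/(6 + k))
X = -1577/13 (X = (2*33/(6 + 33) - 1160) + 1037 = (2*33/39 - 1160) + 1037 = (2*33*(1/39) - 1160) + 1037 = (22/13 - 1160) + 1037 = -15058/13 + 1037 = -1577/13 ≈ -121.31)
X - 2947 = -1577/13 - 2947 = -39888/13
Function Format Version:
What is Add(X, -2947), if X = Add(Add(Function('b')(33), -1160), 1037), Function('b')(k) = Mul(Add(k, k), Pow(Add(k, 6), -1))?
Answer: Rational(-39888, 13) ≈ -3068.3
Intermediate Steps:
Function('b')(k) = Mul(2, k, Pow(Add(6, k), -1)) (Function('b')(k) = Mul(Mul(2, k), Pow(Add(6, k), -1)) = Mul(2, k, Pow(Add(6, k), -1)))
X = Rational(-1577, 13) (X = Add(Add(Mul(2, 33, Pow(Add(6, 33), -1)), -1160), 1037) = Add(Add(Mul(2, 33, Pow(39, -1)), -1160), 1037) = Add(Add(Mul(2, 33, Rational(1, 39)), -1160), 1037) = Add(Add(Rational(22, 13), -1160), 1037) = Add(Rational(-15058, 13), 1037) = Rational(-1577, 13) ≈ -121.31)
Add(X, -2947) = Add(Rational(-1577, 13), -2947) = Rational(-39888, 13)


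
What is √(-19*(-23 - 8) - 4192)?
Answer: I*√3603 ≈ 60.025*I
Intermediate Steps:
√(-19*(-23 - 8) - 4192) = √(-19*(-31) - 4192) = √(589 - 4192) = √(-3603) = I*√3603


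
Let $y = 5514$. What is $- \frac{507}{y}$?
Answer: $- \frac{169}{1838} \approx -0.091948$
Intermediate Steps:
$- \frac{507}{y} = - \frac{507}{5514} = \left(-507\right) \frac{1}{5514} = - \frac{169}{1838}$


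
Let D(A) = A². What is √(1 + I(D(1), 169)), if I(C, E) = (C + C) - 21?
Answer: 3*I*√2 ≈ 4.2426*I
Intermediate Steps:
I(C, E) = -21 + 2*C (I(C, E) = 2*C - 21 = -21 + 2*C)
√(1 + I(D(1), 169)) = √(1 + (-21 + 2*1²)) = √(1 + (-21 + 2*1)) = √(1 + (-21 + 2)) = √(1 - 19) = √(-18) = 3*I*√2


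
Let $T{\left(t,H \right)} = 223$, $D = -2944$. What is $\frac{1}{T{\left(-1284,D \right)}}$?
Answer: $\frac{1}{223} \approx 0.0044843$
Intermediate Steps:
$\frac{1}{T{\left(-1284,D \right)}} = \frac{1}{223}$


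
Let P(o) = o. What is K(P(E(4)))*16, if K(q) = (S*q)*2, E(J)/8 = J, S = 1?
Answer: 1024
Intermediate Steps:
E(J) = 8*J
K(q) = 2*q (K(q) = (1*q)*2 = q*2 = 2*q)
K(P(E(4)))*16 = (2*(8*4))*16 = (2*32)*16 = 64*16 = 1024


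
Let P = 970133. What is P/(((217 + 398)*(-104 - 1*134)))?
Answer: -970133/146370 ≈ -6.6280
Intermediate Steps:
P/(((217 + 398)*(-104 - 1*134))) = 970133/(((217 + 398)*(-104 - 1*134))) = 970133/((615*(-104 - 134))) = 970133/((615*(-238))) = 970133/(-146370) = 970133*(-1/146370) = -970133/146370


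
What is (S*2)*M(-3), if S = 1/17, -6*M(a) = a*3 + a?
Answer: 4/17 ≈ 0.23529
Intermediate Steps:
M(a) = -2*a/3 (M(a) = -(a*3 + a)/6 = -(3*a + a)/6 = -2*a/3)
S = 1/17 ≈ 0.058824
(S*2)*M(-3) = ((1/17)*2)*(-2/3*(-3)) = (2/17)*2 = 4/17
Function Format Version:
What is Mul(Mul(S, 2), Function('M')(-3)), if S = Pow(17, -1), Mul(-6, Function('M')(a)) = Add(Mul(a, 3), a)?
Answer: Rational(4, 17) ≈ 0.23529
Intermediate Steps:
Function('M')(a) = Mul(Rational(-2, 3), a) (Function('M')(a) = Mul(Rational(-1, 6), Add(Mul(a, 3), a)) = Mul(Rational(-1, 6), Add(Mul(3, a), a)) = Mul(Rational(-1, 6), Mul(4, a)) = Mul(Rational(-2, 3), a))
S = Rational(1, 17) ≈ 0.058824
Mul(Mul(S, 2), Function('M')(-3)) = Mul(Mul(Rational(1, 17), 2), Mul(Rational(-2, 3), -3)) = Mul(Rational(2, 17), 2) = Rational(4, 17)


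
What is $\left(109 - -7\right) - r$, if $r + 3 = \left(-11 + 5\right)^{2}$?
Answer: $83$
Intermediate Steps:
$r = 33$ ($r = -3 + \left(-11 + 5\right)^{2} = -3 + \left(-6\right)^{2} = -3 + 36 = 33$)
$\left(109 - -7\right) - r = \left(109 - -7\right) - 33 = \left(109 + 7\right) - 33 = 116 - 33 = 83$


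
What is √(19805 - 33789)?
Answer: 4*I*√874 ≈ 118.25*I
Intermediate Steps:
√(19805 - 33789) = √(-13984) = 4*I*√874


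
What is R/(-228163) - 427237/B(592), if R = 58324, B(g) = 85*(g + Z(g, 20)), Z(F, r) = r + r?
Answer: -100612840911/12256916360 ≈ -8.2087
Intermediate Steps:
Z(F, r) = 2*r
B(g) = 3400 + 85*g (B(g) = 85*(g + 2*20) = 85*(g + 40) = 85*(40 + g) = 3400 + 85*g)
R/(-228163) - 427237/B(592) = 58324/(-228163) - 427237/(3400 + 85*592) = 58324*(-1/228163) - 427237/(3400 + 50320) = -58324/228163 - 427237/53720 = -100612840911/12256916360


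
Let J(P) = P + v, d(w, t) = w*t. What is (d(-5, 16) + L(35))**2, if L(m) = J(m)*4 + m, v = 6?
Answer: 14161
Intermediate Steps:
d(w, t) = t*w
J(P) = 6 + P (J(P) = P + 6 = 6 + P)
L(m) = 24 + 5*m (L(m) = (6 + m)*4 + m = (24 + 4*m) + m = 24 + 5*m)
(d(-5, 16) + L(35))**2 = (16*(-5) + (24 + 5*35))**2 = (-80 + (24 + 175))**2 = (-80 + 199)**2 = 119**2 = 14161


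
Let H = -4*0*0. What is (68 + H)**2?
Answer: 4624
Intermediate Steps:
H = 0 (H = 0*0 = 0)
(68 + H)**2 = (68 + 0)**2 = 68**2 = 4624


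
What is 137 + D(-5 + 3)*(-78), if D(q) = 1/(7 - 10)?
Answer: 163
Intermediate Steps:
D(q) = -1/3 (D(q) = 1/(-3) = -1/3)
137 + D(-5 + 3)*(-78) = 137 - 1/3*(-78) = 137 + 26 = 163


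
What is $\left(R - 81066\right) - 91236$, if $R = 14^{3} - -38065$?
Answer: $-131493$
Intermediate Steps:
$R = 40809$ ($R = 2744 + 38065 = 40809$)
$\left(R - 81066\right) - 91236 = \left(40809 - 81066\right) - 91236 = -40257 - 91236 = -131493$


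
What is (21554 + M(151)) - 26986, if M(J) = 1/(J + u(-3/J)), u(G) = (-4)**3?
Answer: -472583/87 ≈ -5432.0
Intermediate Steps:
u(G) = -64
M(J) = 1/(-64 + J) (M(J) = 1/(J - 64) = 1/(-64 + J))
(21554 + M(151)) - 26986 = (21554 + 1/(-64 + 151)) - 26986 = (21554 + 1/87) - 26986 = 1875199/87 - 26986 = -472583/87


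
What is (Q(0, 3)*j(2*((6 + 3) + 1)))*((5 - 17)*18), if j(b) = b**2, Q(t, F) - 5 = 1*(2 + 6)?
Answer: -1123200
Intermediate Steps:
Q(t, F) = 13 (Q(t, F) = 5 + 1*(2 + 6) = 5 + 1*8 = 5 + 8 = 13)
(Q(0, 3)*j(2*((6 + 3) + 1)))*((5 - 17)*18) = (13*(2*((6 + 3) + 1))**2)*((5 - 17)*18) = (13*(2*(9 + 1))**2)*(-12*18) = (13*(2*10)**2)*(-216) = (13*20**2)*(-216) = (13*400)*(-216) = 5200*(-216) = -1123200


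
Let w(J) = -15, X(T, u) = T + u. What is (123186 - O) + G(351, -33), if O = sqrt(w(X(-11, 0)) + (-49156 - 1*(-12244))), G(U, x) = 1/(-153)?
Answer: 18847457/153 - 3*I*sqrt(4103) ≈ 1.2319e+5 - 192.16*I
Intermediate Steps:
G(U, x) = -1/153
O = 3*I*sqrt(4103) (O = sqrt(-15 + (-49156 - 1*(-12244))) = sqrt(-15 + (-49156 + 12244)) = sqrt(-15 - 36912) = sqrt(-36927) = 3*I*sqrt(4103) ≈ 192.16*I)
(123186 - O) + G(351, -33) = (123186 - 3*I*sqrt(4103)) - 1/153 = 18847457/153 - 3*I*sqrt(4103)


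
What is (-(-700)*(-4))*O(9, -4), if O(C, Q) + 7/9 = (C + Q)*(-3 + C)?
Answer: -736400/9 ≈ -81822.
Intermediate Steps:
O(C, Q) = -7/9 + (-3 + C)*(C + Q) (O(C, Q) = -7/9 + (C + Q)*(-3 + C) = -7/9 + (-3 + C)*(C + Q))
(-(-700)*(-4))*O(9, -4) = (-(-700)*(-4))*(-7/9 + 9² - 3*9 - 3*(-4) + 9*(-4)) = (-50*56)*(-7/9 + 81 - 27 + 12 - 36) = -2800*263/9 = -736400/9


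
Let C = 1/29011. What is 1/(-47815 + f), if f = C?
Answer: -29011/1387160964 ≈ -2.0914e-5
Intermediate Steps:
C = 1/29011 ≈ 3.4470e-5
f = 1/29011 ≈ 3.4470e-5
1/(-47815 + f) = 1/(-47815 + 1/29011) = 1/(-1387160964/29011) = -29011/1387160964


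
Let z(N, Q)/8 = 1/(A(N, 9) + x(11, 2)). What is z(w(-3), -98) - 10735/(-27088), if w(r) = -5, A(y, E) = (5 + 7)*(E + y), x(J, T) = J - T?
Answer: 828599/1544016 ≈ 0.53665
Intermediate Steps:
A(y, E) = 12*E + 12*y (A(y, E) = 12*(E + y) = 12*E + 12*y)
z(N, Q) = 8/(117 + 12*N) (z(N, Q) = 8/((12*9 + 12*N) + (11 - 1*2)) = 8/((108 + 12*N) + (11 - 2)) = 8/((108 + 12*N) + 9) = 8/(117 + 12*N))
z(w(-3), -98) - 10735/(-27088) = 8/(3*(39 + 4*(-5))) - 10735/(-27088) = 8/(3*(39 - 20)) - 10735*(-1)/27088 = (8/3)/19 - 1*(-10735/27088) = (8/3)*(1/19) + 10735/27088 = 8/57 + 10735/27088 = 828599/1544016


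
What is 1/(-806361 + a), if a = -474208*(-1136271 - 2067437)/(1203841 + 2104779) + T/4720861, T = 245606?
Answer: -557840540065/193676356761090107 ≈ -2.8803e-6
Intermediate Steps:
a = 256144498966263358/557840540065 (a = -474208*(-1136271 - 2067437)/(1203841 + 2104779) + 245606/4720861 = -474208/(3308620/(-3203708)) + 245606*(1/4720861) = -474208/(3308620*(-1/3203708)) + 245606/4720861 = -474208/(-827155/800927) + 245606/4720861 = -474208*(-800927/827155) + 245606/4720861 = 54257998688/118165 + 245606/4720861 = 256144498966263358/557840540065 ≈ 4.5917e+5)
1/(-806361 + a) = 1/(-806361 + 256144498966263358/557840540065) = 1/(-193676356761090107/557840540065) = -557840540065/193676356761090107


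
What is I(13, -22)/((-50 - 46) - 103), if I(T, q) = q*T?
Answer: 286/199 ≈ 1.4372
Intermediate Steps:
I(T, q) = T*q
I(13, -22)/((-50 - 46) - 103) = (13*(-22))/((-50 - 46) - 103) = -286/(-96 - 103) = -286/(-199) = -286*(-1/199) = 286/199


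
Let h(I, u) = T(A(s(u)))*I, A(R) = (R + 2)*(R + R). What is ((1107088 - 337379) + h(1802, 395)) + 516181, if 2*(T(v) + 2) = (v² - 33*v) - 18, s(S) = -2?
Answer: 1266068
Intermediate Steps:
A(R) = 2*R*(2 + R) (A(R) = (2 + R)*(2*R) = 2*R*(2 + R))
T(v) = -11 + v²/2 - 33*v/2 (T(v) = -2 + ((v² - 33*v) - 18)/2 = -2 + (-18 + v² - 33*v)/2 = -2 + (-9 + v²/2 - 33*v/2) = -11 + v²/2 - 33*v/2)
h(I, u) = -11*I (h(I, u) = (-11 + (2*(-2)*(2 - 2))²/2 - 33*(-2)*(2 - 2))*I = (-11 + (2*(-2)*0)²/2 - 33*(-2)*0)*I = (-11 + (½)*0² - 33/2*0)*I = (-11 + (½)*0 + 0)*I = (-11 + 0 + 0)*I = -11*I)
((1107088 - 337379) + h(1802, 395)) + 516181 = ((1107088 - 337379) - 11*1802) + 516181 = (769709 - 19822) + 516181 = 749887 + 516181 = 1266068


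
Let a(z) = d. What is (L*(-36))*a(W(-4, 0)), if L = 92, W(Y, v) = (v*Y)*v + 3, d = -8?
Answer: 26496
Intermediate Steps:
W(Y, v) = 3 + Y*v² (W(Y, v) = (Y*v)*v + 3 = Y*v² + 3 = 3 + Y*v²)
a(z) = -8
(L*(-36))*a(W(-4, 0)) = (92*(-36))*(-8) = -3312*(-8) = 26496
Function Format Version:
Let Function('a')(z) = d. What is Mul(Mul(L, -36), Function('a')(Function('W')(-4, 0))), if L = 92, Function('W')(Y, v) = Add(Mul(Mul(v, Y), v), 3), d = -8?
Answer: 26496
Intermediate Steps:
Function('W')(Y, v) = Add(3, Mul(Y, Pow(v, 2))) (Function('W')(Y, v) = Add(Mul(Mul(Y, v), v), 3) = Add(Mul(Y, Pow(v, 2)), 3) = Add(3, Mul(Y, Pow(v, 2))))
Function('a')(z) = -8
Mul(Mul(L, -36), Function('a')(Function('W')(-4, 0))) = Mul(Mul(92, -36), -8) = Mul(-3312, -8) = 26496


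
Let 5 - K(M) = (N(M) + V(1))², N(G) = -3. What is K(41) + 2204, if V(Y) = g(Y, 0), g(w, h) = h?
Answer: 2200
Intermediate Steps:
V(Y) = 0
K(M) = -4 (K(M) = 5 - (-3 + 0)² = 5 - 1*(-3)² = 5 - 1*9 = 5 - 9 = -4)
K(41) + 2204 = -4 + 2204 = 2200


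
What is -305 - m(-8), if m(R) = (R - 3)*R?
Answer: -393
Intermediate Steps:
m(R) = R*(-3 + R) (m(R) = (-3 + R)*R = R*(-3 + R))
-305 - m(-8) = -305 - (-8)*(-3 - 8) = -305 - (-8)*(-11) = -305 - 1*88 = -305 - 88 = -393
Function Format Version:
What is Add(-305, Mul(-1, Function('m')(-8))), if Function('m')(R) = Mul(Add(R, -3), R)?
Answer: -393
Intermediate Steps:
Function('m')(R) = Mul(R, Add(-3, R)) (Function('m')(R) = Mul(Add(-3, R), R) = Mul(R, Add(-3, R)))
Add(-305, Mul(-1, Function('m')(-8))) = Add(-305, Mul(-1, Mul(-8, Add(-3, -8)))) = Add(-305, Mul(-1, Mul(-8, -11))) = Add(-305, Mul(-1, 88)) = Add(-305, -88) = -393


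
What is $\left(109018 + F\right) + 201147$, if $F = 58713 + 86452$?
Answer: $455330$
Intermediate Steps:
$F = 145165$
$\left(109018 + F\right) + 201147 = \left(109018 + 145165\right) + 201147 = 254183 + 201147 = 455330$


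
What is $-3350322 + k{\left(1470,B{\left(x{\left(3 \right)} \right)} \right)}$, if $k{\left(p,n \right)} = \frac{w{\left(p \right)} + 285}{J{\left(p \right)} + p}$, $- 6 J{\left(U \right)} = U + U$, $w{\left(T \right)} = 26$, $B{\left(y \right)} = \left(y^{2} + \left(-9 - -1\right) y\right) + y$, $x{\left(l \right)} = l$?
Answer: $- \frac{3283315249}{980} \approx -3.3503 \cdot 10^{6}$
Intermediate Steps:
$B{\left(y \right)} = y^{2} - 7 y$ ($B{\left(y \right)} = \left(y^{2} + \left(-9 + 1\right) y\right) + y = \left(y^{2} - 8 y\right) + y = y^{2} - 7 y$)
$J{\left(U \right)} = - \frac{U}{3}$ ($J{\left(U \right)} = - \frac{U + U}{6} = - \frac{2 U}{6} = - \frac{U}{3}$)
$k{\left(p,n \right)} = \frac{933}{2 p}$ ($k{\left(p,n \right)} = \frac{26 + 285}{- \frac{p}{3} + p} = \frac{311}{\frac{2}{3} p} = 311 \frac{3}{2 p} = \frac{933}{2 p}$)
$-3350322 + k{\left(1470,B{\left(x{\left(3 \right)} \right)} \right)} = -3350322 + \frac{933}{2 \cdot 1470} = -3350322 + \frac{933}{2} \cdot \frac{1}{1470} = -3350322 + \frac{311}{980} = - \frac{3283315249}{980}$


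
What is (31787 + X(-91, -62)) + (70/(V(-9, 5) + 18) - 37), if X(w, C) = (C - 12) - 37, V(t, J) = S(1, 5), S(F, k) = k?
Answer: 727767/23 ≈ 31642.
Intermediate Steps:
V(t, J) = 5
X(w, C) = -49 + C (X(w, C) = (-12 + C) - 37 = -49 + C)
(31787 + X(-91, -62)) + (70/(V(-9, 5) + 18) - 37) = (31787 + (-49 - 62)) + (70/(5 + 18) - 37) = (31787 - 111) + (70/23 - 37) = 31676 + ((1/23)*70 - 37) = 31676 + (70/23 - 37) = 31676 - 781/23 = 727767/23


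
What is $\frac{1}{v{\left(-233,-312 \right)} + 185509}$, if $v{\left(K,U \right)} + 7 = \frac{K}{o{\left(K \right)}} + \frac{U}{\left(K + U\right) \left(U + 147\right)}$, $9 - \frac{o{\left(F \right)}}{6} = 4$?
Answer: $\frac{179850}{33361137241} \approx 5.391 \cdot 10^{-6}$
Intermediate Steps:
$o{\left(F \right)} = 30$ ($o{\left(F \right)} = 54 - 24 = 30$)
$v{\left(K,U \right)} = -7 + \frac{K}{30} + \frac{U}{\left(147 + U\right) \left(K + U\right)}$ ($v{\left(K,U \right)} = -7 + \left(\frac{K}{30} + \frac{U}{\left(K + U\right) \left(U + 147\right)}\right) = -7 + \left(K \frac{1}{30} + \frac{U}{\left(K + U\right) \left(147 + U\right)}\right) = -7 + \left(\frac{K}{30} + \frac{U}{\left(147 + U\right) \left(K + U\right)}\right) = -7 + \frac{K}{30} + \frac{U}{\left(147 + U\right) \left(K + U\right)}$)
$\frac{1}{v{\left(-233,-312 \right)} + 185509} = \frac{1}{\frac{\left(-30870\right) \left(-233\right) - -9622080 - 210 \left(-312\right)^{2} + 147 \left(-233\right)^{2} - 233 \left(-312\right)^{2} - 312 \left(-233\right)^{2} - \left(-14679\right) \left(-312\right)}{30 \left(\left(-312\right)^{2} + 147 \left(-233\right) + 147 \left(-312\right) - -72696\right)} + 185509} = \frac{1}{\frac{7192710 + 9622080 - 20442240 + 147 \cdot 54289 - 22681152 - 16938168 - 4579848}{30 \left(97344 - 34251 - 45864 + 72696\right)} + 185509} = \frac{1}{\frac{7192710 + 9622080 - 20442240 + 7980483 - 22681152 - 16938168 - 4579848}{30 \cdot 89925} + 185509} = \frac{1}{\frac{1}{30} \cdot \frac{1}{89925} \left(-39846135\right) + 185509} = \frac{1}{- \frac{2656409}{179850} + 185509} = \frac{1}{\frac{33361137241}{179850}} = \frac{179850}{33361137241}$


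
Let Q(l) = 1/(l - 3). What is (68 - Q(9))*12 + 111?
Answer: 925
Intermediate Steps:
Q(l) = 1/(-3 + l)
(68 - Q(9))*12 + 111 = (68 - 1/(-3 + 9))*12 + 111 = (68 - 1/6)*12 + 111 = (68 - 1*⅙)*12 + 111 = (68 - ⅙)*12 + 111 = (407/6)*12 + 111 = 814 + 111 = 925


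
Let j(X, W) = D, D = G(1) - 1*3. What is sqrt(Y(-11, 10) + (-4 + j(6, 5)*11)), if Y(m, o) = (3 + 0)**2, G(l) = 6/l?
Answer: sqrt(38) ≈ 6.1644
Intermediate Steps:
D = 3 (D = 6/1 - 1*3 = 6*1 - 3 = 6 - 3 = 3)
Y(m, o) = 9 (Y(m, o) = 3**2 = 9)
j(X, W) = 3
sqrt(Y(-11, 10) + (-4 + j(6, 5)*11)) = sqrt(9 + (-4 + 3*11)) = sqrt(9 + (-4 + 33)) = sqrt(9 + 29) = sqrt(38)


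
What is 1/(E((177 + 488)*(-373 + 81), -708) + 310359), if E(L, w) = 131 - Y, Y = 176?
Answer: 1/310314 ≈ 3.2225e-6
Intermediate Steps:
E(L, w) = -45 (E(L, w) = 131 - 1*176 = 131 - 176 = -45)
1/(E((177 + 488)*(-373 + 81), -708) + 310359) = 1/(-45 + 310359) = 1/310314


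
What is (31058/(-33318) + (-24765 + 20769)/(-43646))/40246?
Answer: -305604685/14631407421822 ≈ -2.0887e-5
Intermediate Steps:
(31058/(-33318) + (-24765 + 20769)/(-43646))/40246 = (31058*(-1/33318) - 3996*(-1/43646))*(1/40246) = (-15529/16659 + 1998/21823)*(1/40246) = -305604685/363549357*1/40246 = -305604685/14631407421822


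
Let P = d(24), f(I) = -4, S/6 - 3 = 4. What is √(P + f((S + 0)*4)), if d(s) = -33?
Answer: I*√37 ≈ 6.0828*I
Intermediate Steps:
S = 42 (S = 18 + 6*4 = 18 + 24 = 42)
P = -33
√(P + f((S + 0)*4)) = √(-33 - 4) = √(-37) = I*√37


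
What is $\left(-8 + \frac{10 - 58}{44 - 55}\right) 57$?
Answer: $- \frac{2280}{11} \approx -207.27$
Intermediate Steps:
$\left(-8 + \frac{10 - 58}{44 - 55}\right) 57 = \left(-8 - \frac{48}{-11}\right) 57 = \left(-8 - - \frac{48}{11}\right) 57 = \left(-8 + \frac{48}{11}\right) 57 = \left(- \frac{40}{11}\right) 57 = - \frac{2280}{11}$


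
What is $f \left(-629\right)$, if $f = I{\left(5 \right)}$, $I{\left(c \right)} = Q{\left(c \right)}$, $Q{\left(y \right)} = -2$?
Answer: $1258$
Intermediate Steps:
$I{\left(c \right)} = -2$
$f = -2$
$f \left(-629\right) = \left(-2\right) \left(-629\right) = 1258$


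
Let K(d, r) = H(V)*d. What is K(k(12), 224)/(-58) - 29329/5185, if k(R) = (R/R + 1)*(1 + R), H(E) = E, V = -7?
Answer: -378706/150365 ≈ -2.5186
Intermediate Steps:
k(R) = 2 + 2*R (k(R) = (1 + 1)*(1 + R) = 2*(1 + R) = 2 + 2*R)
K(d, r) = -7*d
K(k(12), 224)/(-58) - 29329/5185 = -7*(2 + 2*12)/(-58) - 29329/5185 = -7*(2 + 24)*(-1/58) - 29329*1/5185 = -7*26*(-1/58) - 29329/5185 = -182*(-1/58) - 29329/5185 = 91/29 - 29329/5185 = -378706/150365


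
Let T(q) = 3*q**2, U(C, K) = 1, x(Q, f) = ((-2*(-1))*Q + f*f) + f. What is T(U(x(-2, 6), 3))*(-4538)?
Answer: -13614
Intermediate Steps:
x(Q, f) = f + f**2 + 2*Q (x(Q, f) = (2*Q + f**2) + f = (f**2 + 2*Q) + f = f + f**2 + 2*Q)
T(U(x(-2, 6), 3))*(-4538) = (3*1**2)*(-4538) = (3*1)*(-4538) = 3*(-4538) = -13614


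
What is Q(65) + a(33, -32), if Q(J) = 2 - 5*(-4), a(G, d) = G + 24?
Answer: 79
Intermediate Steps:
a(G, d) = 24 + G
Q(J) = 22 (Q(J) = 2 + 20 = 22)
Q(65) + a(33, -32) = 22 + (24 + 33) = 22 + 57 = 79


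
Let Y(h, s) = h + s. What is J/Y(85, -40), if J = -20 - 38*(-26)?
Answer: 968/45 ≈ 21.511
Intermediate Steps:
J = 968 (J = -20 + 988 = 968)
J/Y(85, -40) = 968/(85 - 40) = 968/45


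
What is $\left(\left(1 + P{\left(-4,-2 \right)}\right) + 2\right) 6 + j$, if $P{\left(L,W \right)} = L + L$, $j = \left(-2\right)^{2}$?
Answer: $-26$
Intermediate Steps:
$j = 4$
$P{\left(L,W \right)} = 2 L$
$\left(\left(1 + P{\left(-4,-2 \right)}\right) + 2\right) 6 + j = \left(\left(1 + 2 \left(-4\right)\right) + 2\right) 6 + 4 = \left(\left(1 - 8\right) + 2\right) 6 + 4 = \left(-7 + 2\right) 6 + 4 = \left(-5\right) 6 + 4 = -30 + 4 = -26$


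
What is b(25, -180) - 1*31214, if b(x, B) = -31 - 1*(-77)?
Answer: -31168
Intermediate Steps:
b(x, B) = 46 (b(x, B) = -31 + 77 = 46)
b(25, -180) - 1*31214 = 46 - 1*31214 = 46 - 31214 = -31168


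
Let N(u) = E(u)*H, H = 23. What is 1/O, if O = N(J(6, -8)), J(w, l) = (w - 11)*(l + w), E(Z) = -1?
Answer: -1/23 ≈ -0.043478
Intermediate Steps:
J(w, l) = (-11 + w)*(l + w)
N(u) = -23 (N(u) = -1*23 = -23)
O = -23
1/O = 1/(-23) = -1/23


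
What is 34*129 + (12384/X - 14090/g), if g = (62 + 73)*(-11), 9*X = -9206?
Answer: 5992481164/1367091 ≈ 4383.4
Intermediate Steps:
X = -9206/9 (X = (⅑)*(-9206) = -9206/9 ≈ -1022.9)
g = -1485 (g = 135*(-11) = -1485)
34*129 + (12384/X - 14090/g) = 34*129 + (12384/(-9206/9) - 14090/(-1485)) = 4386 + (12384*(-9/9206) - 14090*(-1/1485)) = 4386 + (-55728/4603 + 2818/297) = 4386 - 3579962/1367091 = 5992481164/1367091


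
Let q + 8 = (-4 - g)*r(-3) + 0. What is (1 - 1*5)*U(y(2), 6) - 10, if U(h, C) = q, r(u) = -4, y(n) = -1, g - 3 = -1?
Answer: -74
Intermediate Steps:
g = 2 (g = 3 - 1 = 2)
q = 16 (q = -8 + ((-4 - 1*2)*(-4) + 0) = -8 + ((-4 - 2)*(-4) + 0) = -8 + (-6*(-4) + 0) = -8 + (24 + 0) = -8 + 24 = 16)
U(h, C) = 16
(1 - 1*5)*U(y(2), 6) - 10 = (1 - 1*5)*16 - 10 = (1 - 5)*16 - 10 = -4*16 - 10 = -64 - 10 = -74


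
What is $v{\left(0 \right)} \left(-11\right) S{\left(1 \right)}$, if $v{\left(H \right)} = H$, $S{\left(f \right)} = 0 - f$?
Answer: $0$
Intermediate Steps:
$S{\left(f \right)} = - f$
$v{\left(0 \right)} \left(-11\right) S{\left(1 \right)} = 0 \left(-11\right) \left(\left(-1\right) 1\right) = 0 \left(-1\right) = 0$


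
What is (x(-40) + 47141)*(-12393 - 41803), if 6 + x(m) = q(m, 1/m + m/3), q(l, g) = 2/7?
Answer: -17881807612/7 ≈ -2.5545e+9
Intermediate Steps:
q(l, g) = 2/7 (q(l, g) = 2*(⅐) = 2/7)
x(m) = -40/7 (x(m) = -6 + 2/7 = -40/7)
(x(-40) + 47141)*(-12393 - 41803) = (-40/7 + 47141)*(-12393 - 41803) = (329947/7)*(-54196) = -17881807612/7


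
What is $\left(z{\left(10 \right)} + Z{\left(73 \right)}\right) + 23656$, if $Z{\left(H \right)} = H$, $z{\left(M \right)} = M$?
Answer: $23739$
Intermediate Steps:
$\left(z{\left(10 \right)} + Z{\left(73 \right)}\right) + 23656 = \left(10 + 73\right) + 23656 = 83 + 23656 = 23739$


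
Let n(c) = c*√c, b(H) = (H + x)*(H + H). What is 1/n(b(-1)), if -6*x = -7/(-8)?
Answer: 48*√330/3025 ≈ 0.28825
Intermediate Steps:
x = -7/48 (x = -(-7)/(6*(-8)) = -(-7)*(-1)/(6*8) = -⅙*7/8 = -7/48 ≈ -0.14583)
b(H) = 2*H*(-7/48 + H) (b(H) = (H - 7/48)*(H + H) = (-7/48 + H)*(2*H) = 2*H*(-7/48 + H))
n(c) = c^(3/2)
1/n(b(-1)) = 1/(((1/24)*(-1)*(-7 + 48*(-1)))^(3/2)) = 1/(((1/24)*(-1)*(-7 - 48))^(3/2)) = 1/(((1/24)*(-1)*(-55))^(3/2)) = 1/((55/24)^(3/2)) = 1/(55*√330/288) = 48*√330/3025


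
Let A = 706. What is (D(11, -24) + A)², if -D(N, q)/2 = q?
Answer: 568516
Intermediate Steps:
D(N, q) = -2*q
(D(11, -24) + A)² = (-2*(-24) + 706)² = (48 + 706)² = 754² = 568516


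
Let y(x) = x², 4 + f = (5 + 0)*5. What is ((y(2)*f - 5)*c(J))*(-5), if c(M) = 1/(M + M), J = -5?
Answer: 79/2 ≈ 39.500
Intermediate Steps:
f = 21 (f = -4 + (5 + 0)*5 = -4 + 5*5 = -4 + 25 = 21)
c(M) = 1/(2*M)
((y(2)*f - 5)*c(J))*(-5) = ((2²*21 - 5)*((½)/(-5)))*(-5) = ((4*21 - 5)*((½)*(-⅕)))*(-5) = ((84 - 5)*(-⅒))*(-5) = (79*(-⅒))*(-5) = -79/10*(-5) = 79/2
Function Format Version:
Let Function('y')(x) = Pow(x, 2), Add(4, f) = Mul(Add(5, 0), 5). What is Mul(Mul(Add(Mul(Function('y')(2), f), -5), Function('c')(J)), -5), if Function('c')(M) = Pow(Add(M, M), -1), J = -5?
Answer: Rational(79, 2) ≈ 39.500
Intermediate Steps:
f = 21 (f = Add(-4, Mul(Add(5, 0), 5)) = Add(-4, Mul(5, 5)) = Add(-4, 25) = 21)
Function('c')(M) = Mul(Rational(1, 2), Pow(M, -1)) (Function('c')(M) = Pow(Mul(2, M), -1) = Mul(Rational(1, 2), Pow(M, -1)))
Mul(Mul(Add(Mul(Function('y')(2), f), -5), Function('c')(J)), -5) = Mul(Mul(Add(Mul(Pow(2, 2), 21), -5), Mul(Rational(1, 2), Pow(-5, -1))), -5) = Mul(Mul(Add(Mul(4, 21), -5), Mul(Rational(1, 2), Rational(-1, 5))), -5) = Mul(Mul(Add(84, -5), Rational(-1, 10)), -5) = Mul(Mul(79, Rational(-1, 10)), -5) = Mul(Rational(-79, 10), -5) = Rational(79, 2)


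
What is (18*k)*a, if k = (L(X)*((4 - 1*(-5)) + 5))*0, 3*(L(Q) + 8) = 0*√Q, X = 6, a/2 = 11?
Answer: 0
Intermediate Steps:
a = 22 (a = 2*11 = 22)
L(Q) = -8 (L(Q) = -8 + (0*√Q)/3 = -8 + (⅓)*0 = -8 + 0 = -8)
k = 0 (k = -8*((4 - 1*(-5)) + 5)*0 = -8*((4 + 5) + 5)*0 = -8*(9 + 5)*0 = -8*14*0 = -112*0 = 0)
(18*k)*a = (18*0)*22 = 0*22 = 0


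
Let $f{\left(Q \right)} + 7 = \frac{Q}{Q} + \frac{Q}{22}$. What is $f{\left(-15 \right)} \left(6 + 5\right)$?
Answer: $- \frac{147}{2} \approx -73.5$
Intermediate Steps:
$f{\left(Q \right)} = -6 + \frac{Q}{22}$ ($f{\left(Q \right)} = -7 + \left(\frac{Q}{Q} + \frac{Q}{22}\right) = -7 + \left(1 + Q \frac{1}{22}\right) = -7 + \left(1 + \frac{Q}{22}\right) = -6 + \frac{Q}{22}$)
$f{\left(-15 \right)} \left(6 + 5\right) = \left(-6 + \frac{1}{22} \left(-15\right)\right) \left(6 + 5\right) = \left(-6 - \frac{15}{22}\right) 11 = \left(- \frac{147}{22}\right) 11 = - \frac{147}{2}$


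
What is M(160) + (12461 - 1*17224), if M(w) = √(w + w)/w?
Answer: -4763 + √5/20 ≈ -4762.9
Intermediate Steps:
M(w) = √2/√w (M(w) = √(2*w)/w = (√2*√w)/w = √2/√w)
M(160) + (12461 - 1*17224) = √2/√160 + (12461 - 1*17224) = √2*(√10/40) + (12461 - 17224) = √5/20 - 4763 = -4763 + √5/20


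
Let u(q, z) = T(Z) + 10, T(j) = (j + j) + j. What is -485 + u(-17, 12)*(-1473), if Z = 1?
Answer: -19634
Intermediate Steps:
T(j) = 3*j (T(j) = 2*j + j = 3*j)
u(q, z) = 13 (u(q, z) = 3*1 + 10 = 3 + 10 = 13)
-485 + u(-17, 12)*(-1473) = -485 + 13*(-1473) = -485 - 19149 = -19634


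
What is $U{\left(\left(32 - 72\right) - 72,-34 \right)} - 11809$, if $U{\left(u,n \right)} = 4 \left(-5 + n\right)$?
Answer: $-11965$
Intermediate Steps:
$U{\left(u,n \right)} = -20 + 4 n$
$U{\left(\left(32 - 72\right) - 72,-34 \right)} - 11809 = \left(-20 + 4 \left(-34\right)\right) - 11809 = \left(-20 - 136\right) - 11809 = -156 - 11809 = -11965$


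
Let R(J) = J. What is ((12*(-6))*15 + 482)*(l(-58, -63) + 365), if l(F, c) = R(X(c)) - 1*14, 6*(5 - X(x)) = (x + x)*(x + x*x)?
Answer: -49264436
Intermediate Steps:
X(x) = 5 - x*(x + x**2)/3 (X(x) = 5 - (x + x)*(x + x*x)/6 = 5 - 2*x*(x + x**2)/6 = 5 - x*(x + x**2)/3)
l(F, c) = -9 - c**2/3 - c**3/3 (l(F, c) = (5 - c**2/3 - c**3/3) - 1*14 = (5 - c**2/3 - c**3/3) - 14 = -9 - c**2/3 - c**3/3)
((12*(-6))*15 + 482)*(l(-58, -63) + 365) = ((12*(-6))*15 + 482)*((-9 - 1/3*(-63)**2 - 1/3*(-63)**3) + 365) = (-72*15 + 482)*((-9 - 1/3*3969 - 1/3*(-250047)) + 365) = (-1080 + 482)*((-9 - 1323 + 83349) + 365) = -598*(82017 + 365) = -598*82382 = -49264436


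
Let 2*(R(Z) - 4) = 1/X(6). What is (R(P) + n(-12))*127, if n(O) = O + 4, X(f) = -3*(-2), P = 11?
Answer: -5969/12 ≈ -497.42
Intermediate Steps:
X(f) = 6
n(O) = 4 + O
R(Z) = 49/12 (R(Z) = 4 + (1/2)/6 = 4 + (1/2)*(1/6) = 4 + 1/12 = 49/12)
(R(P) + n(-12))*127 = (49/12 + (4 - 12))*127 = (49/12 - 8)*127 = -47/12*127 = -5969/12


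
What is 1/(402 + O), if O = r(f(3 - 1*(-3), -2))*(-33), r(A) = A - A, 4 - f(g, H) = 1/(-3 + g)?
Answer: 1/402 ≈ 0.0024876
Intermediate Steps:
f(g, H) = 4 - 1/(-3 + g)
r(A) = 0
O = 0 (O = 0*(-33) = 0)
1/(402 + O) = 1/(402 + 0) = 1/402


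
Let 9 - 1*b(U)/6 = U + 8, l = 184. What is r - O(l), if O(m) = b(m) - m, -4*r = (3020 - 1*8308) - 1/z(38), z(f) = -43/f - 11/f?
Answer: 281213/108 ≈ 2603.8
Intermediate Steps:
b(U) = 6 - 6*U (b(U) = 54 - 6*(U + 8) = 54 - 6*(8 + U) = 54 + (-48 - 6*U) = 6 - 6*U)
z(f) = -54/f
r = 142757/108 (r = -((3020 - 1*8308) - 1/((-54/38)))/4 = -((3020 - 8308) - 1/((-54*1/38)))/4 = -(-5288 - 1/(-27/19))/4 = -(-5288 - 1*(-19/27))/4 = -(-5288 + 19/27)/4 = -1/4*(-142757/27) = 142757/108 ≈ 1321.8)
O(m) = 6 - 7*m (O(m) = (6 - 6*m) - m = 6 - 7*m)
r - O(l) = 142757/108 - (6 - 7*184) = 142757/108 - (6 - 1288) = 142757/108 - 1*(-1282) = 142757/108 + 1282 = 281213/108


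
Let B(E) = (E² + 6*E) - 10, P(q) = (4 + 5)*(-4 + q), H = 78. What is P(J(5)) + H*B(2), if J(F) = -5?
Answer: 387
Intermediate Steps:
P(q) = -36 + 9*q (P(q) = 9*(-4 + q) = -36 + 9*q)
B(E) = -10 + E² + 6*E
P(J(5)) + H*B(2) = (-36 + 9*(-5)) + 78*(-10 + 2² + 6*2) = (-36 - 45) + 78*(-10 + 4 + 12) = -81 + 78*6 = -81 + 468 = 387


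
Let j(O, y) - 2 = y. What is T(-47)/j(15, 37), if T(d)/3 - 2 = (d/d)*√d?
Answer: 2/13 + I*√47/13 ≈ 0.15385 + 0.52736*I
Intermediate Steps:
j(O, y) = 2 + y
T(d) = 6 + 3*√d (T(d) = 6 + 3*((d/d)*√d) = 6 + 3*(1*√d) = 6 + 3*√d)
T(-47)/j(15, 37) = (6 + 3*√(-47))/(2 + 37) = (6 + 3*(I*√47))/39 = (6 + 3*I*√47)*(1/39) = 2/13 + I*√47/13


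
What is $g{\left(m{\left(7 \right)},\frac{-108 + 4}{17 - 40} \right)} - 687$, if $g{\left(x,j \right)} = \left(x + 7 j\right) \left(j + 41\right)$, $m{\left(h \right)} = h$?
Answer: $\frac{567360}{529} \approx 1072.5$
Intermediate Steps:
$g{\left(x,j \right)} = \left(41 + j\right) \left(x + 7 j\right)$ ($g{\left(x,j \right)} = \left(x + 7 j\right) \left(41 + j\right) = \left(41 + j\right) \left(x + 7 j\right)$)
$g{\left(m{\left(7 \right)},\frac{-108 + 4}{17 - 40} \right)} - 687 = \left(7 \left(\frac{-108 + 4}{17 - 40}\right)^{2} + 41 \cdot 7 + 287 \frac{-108 + 4}{17 - 40} + \frac{-108 + 4}{17 - 40} \cdot 7\right) - 687 = \left(7 \left(- \frac{104}{-23}\right)^{2} + 287 + 287 \left(- \frac{104}{-23}\right) + - \frac{104}{-23} \cdot 7\right) - 687 = \left(7 \left(\left(-104\right) \left(- \frac{1}{23}\right)\right)^{2} + 287 + 287 \left(\left(-104\right) \left(- \frac{1}{23}\right)\right) + \left(-104\right) \left(- \frac{1}{23}\right) 7\right) - 687 = \left(7 \left(\frac{104}{23}\right)^{2} + 287 + 287 \cdot \frac{104}{23} + \frac{104}{23} \cdot 7\right) - 687 = \left(7 \cdot \frac{10816}{529} + 287 + \frac{29848}{23} + \frac{728}{23}\right) - 687 = \left(\frac{75712}{529} + 287 + \frac{29848}{23} + \frac{728}{23}\right) - 687 = \frac{930783}{529} - 687 = \frac{567360}{529}$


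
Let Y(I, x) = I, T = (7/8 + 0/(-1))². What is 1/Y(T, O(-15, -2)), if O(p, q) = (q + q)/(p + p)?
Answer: 64/49 ≈ 1.3061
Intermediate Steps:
O(p, q) = q/p (O(p, q) = (2*q)/((2*p)) = (2*q)*(1/(2*p)) = q/p)
T = 49/64 (T = (7*(⅛) + 0*(-1))² = (7/8 + 0)² = (7/8)² = 49/64 ≈ 0.76563)
1/Y(T, O(-15, -2)) = 1/(49/64) = 64/49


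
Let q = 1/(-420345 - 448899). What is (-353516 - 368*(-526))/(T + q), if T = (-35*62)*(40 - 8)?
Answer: 139033839312/60360303361 ≈ 2.3034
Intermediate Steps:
T = -69440 (T = -2170*32 = -69440)
q = -1/869244 (q = 1/(-869244) = -1/869244 ≈ -1.1504e-6)
(-353516 - 368*(-526))/(T + q) = (-353516 - 368*(-526))/(-69440 - 1/869244) = (-353516 + 193568)/(-60360303361/869244) = -159948*(-869244/60360303361) = 139033839312/60360303361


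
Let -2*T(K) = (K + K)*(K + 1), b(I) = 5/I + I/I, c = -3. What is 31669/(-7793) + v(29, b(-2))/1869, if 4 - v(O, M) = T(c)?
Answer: -59111431/14565117 ≈ -4.0584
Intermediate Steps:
b(I) = 1 + 5/I (b(I) = 5/I + 1 = 1 + 5/I)
T(K) = -K*(1 + K) (T(K) = -(K + K)*(K + 1)/2 = -2*K*(1 + K)/2 = -K*(1 + K))
v(O, M) = 10 (v(O, M) = 4 - (-1)*(-3)*(1 - 3) = 4 - (-1)*(-3)*(-2) = 4 - 1*(-6) = 4 + 6 = 10)
31669/(-7793) + v(29, b(-2))/1869 = 31669/(-7793) + 10/1869 = 31669*(-1/7793) + 10*(1/1869) = -31669/7793 + 10/1869 = -59111431/14565117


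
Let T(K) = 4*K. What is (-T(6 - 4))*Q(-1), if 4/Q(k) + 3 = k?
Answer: 8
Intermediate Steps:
Q(k) = 4/(-3 + k)
(-T(6 - 4))*Q(-1) = (-4*(6 - 4))*(4/(-3 - 1)) = (-4*2)*(4/(-4)) = (-1*8)*(4*(-¼)) = -8*(-1) = 8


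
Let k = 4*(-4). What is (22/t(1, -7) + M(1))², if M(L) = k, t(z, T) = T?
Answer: 17956/49 ≈ 366.45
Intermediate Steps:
k = -16
M(L) = -16
(22/t(1, -7) + M(1))² = (22/(-7) - 16)² = (22*(-⅐) - 16)² = (-22/7 - 16)² = (-134/7)² = 17956/49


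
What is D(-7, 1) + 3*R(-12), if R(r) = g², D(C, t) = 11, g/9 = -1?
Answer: 254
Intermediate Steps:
g = -9 (g = 9*(-1) = -9)
R(r) = 81 (R(r) = (-9)² = 81)
D(-7, 1) + 3*R(-12) = 11 + 3*81 = 11 + 243 = 254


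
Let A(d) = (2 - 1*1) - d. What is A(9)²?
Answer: 64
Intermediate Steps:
A(d) = 1 - d (A(d) = (2 - 1) - d = 1 - d)
A(9)² = (1 - 1*9)² = (1 - 9)² = (-8)² = 64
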